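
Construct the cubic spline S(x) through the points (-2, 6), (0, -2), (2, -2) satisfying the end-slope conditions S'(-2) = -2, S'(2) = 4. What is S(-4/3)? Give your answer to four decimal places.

3.8519

With m_i denoting the second derivative at x_i, h_i = 2, 2, and Δ_i = (y_(i+1) − y_i)/h_i = -4, 0:
  2·m_0 + 8·m_1 + 2·m_2 = 6(Δ_1 - Δ_0) = 24
Clamped end conditions give two more equations: 2h_0·m_0 + h_0·m_1 = 6(Δ_0 - S'(-2)) = -12 and h_1·m_1 + 2h_1·m_2 = 6(S'(2) - Δ_1) = 24.
Forward elimination and back-substitution give m_0 = -9/2, m_1 = 3, m_2 = 9/2.
On [-2, 0], S(x) = 6 - 2·(x + 2) - 9/4·(x + 2)² + 5/8·(x + 2)³.
With (x + 2) = 2/3: S(-4/3) = 104/27.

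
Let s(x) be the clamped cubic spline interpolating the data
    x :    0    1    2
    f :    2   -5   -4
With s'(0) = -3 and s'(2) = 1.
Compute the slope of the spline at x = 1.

Let m_i = s''(x_i). Step sizes h_i = 1, 1; slopes of the chords Δ_i = (y_(i+1) - y_i)/h_i = -7, 1.
  1·m_0 + 4·m_1 + 1·m_2 = 6(Δ_1 - Δ_0) = 48
Clamped end conditions give two more equations: 2h_0·m_0 + h_0·m_1 = 6(Δ_0 - s'(0)) = -24 and h_1·m_1 + 2h_1·m_2 = 6(s'(2) - Δ_1) = 0.
Hence m_0 = -22, m_1 = 20, m_2 = -10.
On [1, 2], s'(x) = b_1 + 2c_1·(x - 1) + 3d_1·(x - 1)² with b_1 = Δ_1 - h_1(2m_1 + m_2)/6 = -4, c_1 = m_1/2 = 10, d_1 = (m_2 - m_1)/(6h_1) = -5. So s'(1) = -4.

-4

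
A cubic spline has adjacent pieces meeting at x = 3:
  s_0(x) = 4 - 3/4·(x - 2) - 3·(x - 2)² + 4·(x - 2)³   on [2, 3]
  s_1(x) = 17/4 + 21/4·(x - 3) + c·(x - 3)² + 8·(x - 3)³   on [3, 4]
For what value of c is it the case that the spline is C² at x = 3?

9

s_0''(x) = -6 + 24·(x - 2), so s_0''(3) = 18. On the right, s_1''(3) = 2c, so c = 9.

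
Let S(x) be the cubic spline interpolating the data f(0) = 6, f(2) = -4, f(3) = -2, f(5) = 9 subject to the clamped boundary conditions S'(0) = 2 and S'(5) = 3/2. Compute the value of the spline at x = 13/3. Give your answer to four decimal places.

6.5000

With M_i denoting the second derivative at x_i, h_i = 2, 1, 2, and Δ_i = (y_(i+1) − y_i)/h_i = -5, 2, 11/2:
  2·M_0 + 6·M_1 + 1·M_2 = 6(Δ_1 - Δ_0) = 42
  1·M_1 + 6·M_2 + 2·M_3 = 6(Δ_2 - Δ_1) = 21
Clamped end conditions give two more equations: 2h_0·M_0 + h_0·M_1 = 6(Δ_0 - S'(0)) = -42 and h_2·M_2 + 2h_2·M_3 = 6(S'(5) - Δ_2) = -24.
Solving: M_0 = -131/8, M_1 = 47/4, M_2 = 17/4, M_3 = -65/8.
On [3, 5], S(x) = -2 + 43/8·(x - 3) + 17/8·(x - 3)² - 33/32·(x - 3)³.
With (x - 3) = 4/3: S(13/3) = 13/2.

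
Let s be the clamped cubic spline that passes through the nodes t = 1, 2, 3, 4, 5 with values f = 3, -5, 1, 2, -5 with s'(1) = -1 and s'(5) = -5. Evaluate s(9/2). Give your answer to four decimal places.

-1.5089

Write σ_i for s''(x_i). With h_i = 1, 1, 1, 1 and divided differences Δ_i = -8, 6, 1, -7, the continuity of s' gives the tridiagonal system
  1·σ_0 + 4·σ_1 + 1·σ_2 = 6(Δ_1 - Δ_0) = 84
  1·σ_1 + 4·σ_2 + 1·σ_3 = 6(Δ_2 - Δ_1) = -30
  1·σ_2 + 4·σ_3 + 1·σ_4 = 6(Δ_3 - Δ_2) = -48
Clamped end conditions give two more equations: 2h_0·σ_0 + h_0·σ_1 = 6(Δ_0 - s'(1)) = -42 and h_3·σ_3 + 2h_3·σ_4 = 6(s'(5) - Δ_3) = 12.
Forward elimination and back-substitution give σ_0 = -265/7, σ_1 = 236/7, σ_2 = -13, σ_3 = -82/7, σ_4 = 83/7.
On [4, 5], s(t) = 2 - 71/14·(t - 4) - 41/7·(t - 4)² + 55/14·(t - 4)³.
With (t - 4) = 1/2: s(9/2) = -169/112.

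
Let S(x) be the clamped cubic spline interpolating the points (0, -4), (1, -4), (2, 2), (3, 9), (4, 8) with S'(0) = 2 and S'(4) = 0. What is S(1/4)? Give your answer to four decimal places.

-3.8041

Write M_i for S''(x_i). With h_i = 1, 1, 1, 1 and divided differences Δ_i = 0, 6, 7, -1, the continuity of S' gives the tridiagonal system
  1·M_0 + 4·M_1 + 1·M_2 = 6(Δ_1 - Δ_0) = 36
  1·M_1 + 4·M_2 + 1·M_3 = 6(Δ_2 - Δ_1) = 6
  1·M_2 + 4·M_3 + 1·M_4 = 6(Δ_3 - Δ_2) = -48
Clamped end conditions give two more equations: 2h_0·M_0 + h_0·M_1 = 6(Δ_0 - S'(0)) = -12 and h_3·M_3 + 2h_3·M_4 = 6(S'(4) - Δ_3) = 6.
Hence M_0 = -163/14, M_1 = 79/7, M_2 = 5/2, M_3 = -107/7, M_4 = 149/14.
On [0, 1], S(x) = -4 + 2·x - 163/28·x² + 107/28·x³.
With x = 1/4: S(1/4) = -6817/1792.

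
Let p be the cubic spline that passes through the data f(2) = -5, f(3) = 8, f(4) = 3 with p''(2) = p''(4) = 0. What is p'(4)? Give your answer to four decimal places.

-9.5000

Put σ_i = p'' at the i-th knot. Here h = (1, 1) and Δ = (13, -5), so the interior equations h_(i-1)·σ_(i-1) + 2(h_(i-1)+h_i)·σ_i + h_i·σ_(i+1) = 6(Δ_i − Δ_(i-1)) read
  1·σ_0 + 4·σ_1 + 1·σ_2 = 6(Δ_1 - Δ_0) = -108
Natural end conditions: σ_0 = σ_2 = 0.
Solving the tridiagonal system: σ_0 = 0, σ_1 = -27, σ_2 = 0.
On [3, 4], p'(t) = b_1 + 2c_1·(t - 3) + 3d_1·(t - 3)² with b_1 = Δ_1 - h_1(2σ_1 + σ_2)/6 = 4, c_1 = σ_1/2 = -27/2, d_1 = (σ_2 - σ_1)/(6h_1) = 9/2. So p'(4) = -19/2.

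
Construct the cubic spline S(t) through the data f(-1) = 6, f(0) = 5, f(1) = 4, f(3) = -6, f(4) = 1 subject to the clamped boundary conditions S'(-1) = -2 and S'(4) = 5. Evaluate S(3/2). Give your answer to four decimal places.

0.9565

Write M_i for S''(x_i). With h_i = 1, 1, 2, 1 and divided differences Δ_i = -1, -1, -5, 7, the continuity of S' gives the tridiagonal system
  1·M_0 + 4·M_1 + 1·M_2 = 6(Δ_1 - Δ_0) = 0
  1·M_1 + 6·M_2 + 2·M_3 = 6(Δ_2 - Δ_1) = -24
  2·M_2 + 6·M_3 + 1·M_4 = 6(Δ_3 - Δ_2) = 72
Clamped end conditions give two more equations: 2h_0·M_0 + h_0·M_1 = 6(Δ_0 - S'(-1)) = 6 and h_3·M_3 + 2h_3·M_4 = 6(S'(4) - Δ_3) = -12.
Hence M_0 = 125/64, M_1 = 67/32, M_2 = -661/64, M_3 = 287/16, M_4 = -479/32.
On [1, 3], S(t) = 4 - 131/32·(t - 1) - 661/128·(t - 1)² + 603/256·(t - 1)³.
With (t - 1) = 1/2: S(3/2) = 1959/2048.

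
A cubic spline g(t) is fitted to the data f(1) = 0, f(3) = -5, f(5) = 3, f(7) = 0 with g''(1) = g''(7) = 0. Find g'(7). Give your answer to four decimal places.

Write σ_i for g''(x_i). With h_i = 2, 2, 2 and divided differences Δ_i = -5/2, 4, -3/2, the continuity of g' gives the tridiagonal system
  2·σ_0 + 8·σ_1 + 2·σ_2 = 6(Δ_1 - Δ_0) = 39
  2·σ_1 + 8·σ_2 + 2·σ_3 = 6(Δ_2 - Δ_1) = -33
Natural end conditions: σ_0 = σ_3 = 0.
Solving the tridiagonal system: σ_0 = 0, σ_1 = 63/10, σ_2 = -57/10, σ_3 = 0.
On [5, 7], g'(t) = b_2 + 2c_2·(t - 5) + 3d_2·(t - 5)² with b_2 = Δ_2 - h_2(2σ_2 + σ_3)/6 = 23/10, c_2 = σ_2/2 = -57/20, d_2 = (σ_3 - σ_2)/(6h_2) = 19/40. So g'(7) = -17/5.

-3.4000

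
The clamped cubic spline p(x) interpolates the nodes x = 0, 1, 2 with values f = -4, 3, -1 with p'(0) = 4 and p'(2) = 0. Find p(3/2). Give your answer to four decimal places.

1.1563

Write M_i for p''(x_i). With h_i = 1, 1 and divided differences Δ_i = 7, -4, the continuity of p' gives the tridiagonal system
  1·M_0 + 4·M_1 + 1·M_2 = 6(Δ_1 - Δ_0) = -66
Clamped end conditions give two more equations: 2h_0·M_0 + h_0·M_1 = 6(Δ_0 - p'(0)) = 18 and h_1·M_1 + 2h_1·M_2 = 6(p'(2) - Δ_1) = 24.
Solving: M_0 = 47/2, M_1 = -29, M_2 = 53/2.
On [1, 2], p(x) = 3 + 5/4·(x - 1) - 29/2·(x - 1)² + 37/4·(x - 1)³.
With (x - 1) = 1/2: p(3/2) = 37/32.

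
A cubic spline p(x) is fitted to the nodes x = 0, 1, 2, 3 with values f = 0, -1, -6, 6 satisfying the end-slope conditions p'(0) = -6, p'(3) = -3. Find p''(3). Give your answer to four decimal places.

-69.6000

With M_i denoting the second derivative at x_i, h_i = 1, 1, 1, and Δ_i = (y_(i+1) − y_i)/h_i = -1, -5, 12:
  1·M_0 + 4·M_1 + 1·M_2 = 6(Δ_1 - Δ_0) = -24
  1·M_1 + 4·M_2 + 1·M_3 = 6(Δ_2 - Δ_1) = 102
Clamped end conditions give two more equations: 2h_0·M_0 + h_0·M_1 = 6(Δ_0 - p'(0)) = 30 and h_2·M_2 + 2h_2·M_3 = 6(p'(3) - Δ_2) = -90.
Solving the tridiagonal system: M_0 = 138/5, M_1 = -126/5, M_2 = 246/5, M_3 = -348/5.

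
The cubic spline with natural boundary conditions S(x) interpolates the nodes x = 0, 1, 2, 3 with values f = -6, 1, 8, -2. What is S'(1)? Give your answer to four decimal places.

9.2667

Let m_i = S''(x_i). Step sizes h_i = 1, 1, 1; slopes of the chords Δ_i = (y_(i+1) - y_i)/h_i = 7, 7, -10.
  1·m_0 + 4·m_1 + 1·m_2 = 6(Δ_1 - Δ_0) = 0
  1·m_1 + 4·m_2 + 1·m_3 = 6(Δ_2 - Δ_1) = -102
Natural end conditions: m_0 = m_3 = 0.
Hence m_0 = 0, m_1 = 34/5, m_2 = -136/5, m_3 = 0.
On [1, 2], S'(x) = b_1 + 2c_1·(x - 1) + 3d_1·(x - 1)² with b_1 = Δ_1 - h_1(2m_1 + m_2)/6 = 139/15, c_1 = m_1/2 = 17/5, d_1 = (m_2 - m_1)/(6h_1) = -17/3. So S'(1) = 139/15.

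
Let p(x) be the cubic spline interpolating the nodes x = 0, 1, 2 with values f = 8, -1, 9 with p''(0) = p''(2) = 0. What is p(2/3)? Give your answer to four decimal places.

0.2407

Let m_i = p''(x_i). Step sizes h_i = 1, 1; slopes of the chords Δ_i = (y_(i+1) - y_i)/h_i = -9, 10.
  1·m_0 + 4·m_1 + 1·m_2 = 6(Δ_1 - Δ_0) = 114
Natural end conditions: m_0 = m_2 = 0.
Solving: m_0 = 0, m_1 = 57/2, m_2 = 0.
On [0, 1], p(x) = 8 - 55/4·x + 0·x² + 19/4·x³.
With x = 2/3: p(2/3) = 13/54.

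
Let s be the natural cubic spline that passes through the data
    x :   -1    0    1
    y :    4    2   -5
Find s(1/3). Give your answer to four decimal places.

0.1296

Let M_i = s''(x_i). Step sizes h_i = 1, 1; slopes of the chords Δ_i = (y_(i+1) - y_i)/h_i = -2, -7.
  1·M_0 + 4·M_1 + 1·M_2 = 6(Δ_1 - Δ_0) = -30
Natural end conditions: M_0 = M_2 = 0.
Hence M_0 = 0, M_1 = -15/2, M_2 = 0.
On [0, 1], s(x) = 2 - 9/2·x - 15/4·x² + 5/4·x³.
With x = 1/3: s(1/3) = 7/54.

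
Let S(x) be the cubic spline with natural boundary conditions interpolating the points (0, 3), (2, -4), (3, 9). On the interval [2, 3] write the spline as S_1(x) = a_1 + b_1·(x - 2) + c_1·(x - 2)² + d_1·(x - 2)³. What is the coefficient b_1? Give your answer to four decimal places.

7.5000

With σ_i denoting the second derivative at x_i, h_i = 2, 1, and Δ_i = (y_(i+1) − y_i)/h_i = -7/2, 13:
  2·σ_0 + 6·σ_1 + 1·σ_2 = 6(Δ_1 - Δ_0) = 99
Natural end conditions: σ_0 = σ_2 = 0.
Forward elimination and back-substitution give σ_0 = 0, σ_1 = 33/2, σ_2 = 0.
On [2, 3], with S_1(x) = a_1 + b_1·(x - 2) + c_1·(x - 2)² + d_1·(x - 2)³: c_1 = σ_1/2 = 33/4, d_1 = (σ_2 - σ_1)/(6h_1) = -11/4, b_1 = Δ_1 - h_1(2σ_1 + σ_2)/6 = 15/2.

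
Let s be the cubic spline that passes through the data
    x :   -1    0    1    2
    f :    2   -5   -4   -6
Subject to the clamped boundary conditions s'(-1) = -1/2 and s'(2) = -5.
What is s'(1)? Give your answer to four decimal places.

1.7000

With m_i denoting the second derivative at x_i, h_i = 1, 1, 1, and Δ_i = (y_(i+1) − y_i)/h_i = -7, 1, -2:
  1·m_0 + 4·m_1 + 1·m_2 = 6(Δ_1 - Δ_0) = 48
  1·m_1 + 4·m_2 + 1·m_3 = 6(Δ_2 - Δ_1) = -18
Clamped end conditions give two more equations: 2h_0·m_0 + h_0·m_1 = 6(Δ_0 - s'(-1)) = -39 and h_2·m_2 + 2h_2·m_3 = 6(s'(2) - Δ_2) = -18.
Hence m_0 = -152/5, m_1 = 109/5, m_2 = -44/5, m_3 = -23/5.
On [1, 2], s'(x) = b_2 + 2c_2·(x - 1) + 3d_2·(x - 1)² with b_2 = Δ_2 - h_2(2m_2 + m_3)/6 = 17/10, c_2 = m_2/2 = -22/5, d_2 = (m_3 - m_2)/(6h_2) = 7/10. So s'(1) = 17/10.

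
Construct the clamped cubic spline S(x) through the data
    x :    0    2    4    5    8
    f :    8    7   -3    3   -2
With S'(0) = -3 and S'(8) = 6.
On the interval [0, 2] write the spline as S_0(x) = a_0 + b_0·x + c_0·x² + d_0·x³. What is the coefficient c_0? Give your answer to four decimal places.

4.2781

With M_i denoting the second derivative at x_i, h_i = 2, 2, 1, 3, and Δ_i = (y_(i+1) − y_i)/h_i = -1/2, -5, 6, -5/3:
  2·M_0 + 8·M_1 + 2·M_2 = 6(Δ_1 - Δ_0) = -27
  2·M_1 + 6·M_2 + 1·M_3 = 6(Δ_2 - Δ_1) = 66
  1·M_2 + 8·M_3 + 3·M_4 = 6(Δ_3 - Δ_2) = -46
Clamped end conditions give two more equations: 2h_0·M_0 + h_0·M_1 = 6(Δ_0 - S'(0)) = 15 and h_3·M_3 + 2h_3·M_4 = 6(S'(8) - Δ_3) = 46.
Solving: M_0 = 1369/160, M_1 = -769/80, M_2 = 2623/160, M_3 = -1051/80, M_4 = 6833/480.
On [0, 2], with S_0(x) = a_0 + b_0·x + c_0·x² + d_0·x³: c_0 = M_0/2 = 1369/320, d_0 = (M_1 - M_0)/(6h_0) = -969/640, b_0 = Δ_0 - h_0(2M_0 + M_1)/6 = -3.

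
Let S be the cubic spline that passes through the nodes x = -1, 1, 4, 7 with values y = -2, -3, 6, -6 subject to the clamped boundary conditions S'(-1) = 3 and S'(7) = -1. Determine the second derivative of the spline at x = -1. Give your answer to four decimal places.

Let M_i = S''(x_i). Step sizes h_i = 2, 3, 3; slopes of the chords Δ_i = (y_(i+1) - y_i)/h_i = -1/2, 3, -4.
  2·M_0 + 10·M_1 + 3·M_2 = 6(Δ_1 - Δ_0) = 21
  3·M_1 + 12·M_2 + 3·M_3 = 6(Δ_2 - Δ_1) = -42
Clamped end conditions give two more equations: 2h_0·M_0 + h_0·M_1 = 6(Δ_0 - S'(-1)) = -21 and h_2·M_2 + 2h_2·M_3 = 6(S'(7) - Δ_2) = 18.
Solving: M_0 = -307/38, M_1 = 215/38, M_2 = -123/19, M_3 = 237/38.

-8.0789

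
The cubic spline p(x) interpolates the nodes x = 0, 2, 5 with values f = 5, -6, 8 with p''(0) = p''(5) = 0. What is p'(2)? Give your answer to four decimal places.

-1.4333

With m_i denoting the second derivative at x_i, h_i = 2, 3, and Δ_i = (y_(i+1) − y_i)/h_i = -11/2, 14/3:
  2·m_0 + 10·m_1 + 3·m_2 = 6(Δ_1 - Δ_0) = 61
Natural end conditions: m_0 = m_2 = 0.
Forward elimination and back-substitution give m_0 = 0, m_1 = 61/10, m_2 = 0.
On [2, 5], p'(x) = b_1 + 2c_1·(x - 2) + 3d_1·(x - 2)² with b_1 = Δ_1 - h_1(2m_1 + m_2)/6 = -43/30, c_1 = m_1/2 = 61/20, d_1 = (m_2 - m_1)/(6h_1) = -61/180. So p'(2) = -43/30.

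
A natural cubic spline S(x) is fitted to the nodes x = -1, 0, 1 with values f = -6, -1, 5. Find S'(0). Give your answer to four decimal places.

Let σ_i = S''(x_i). Step sizes h_i = 1, 1; slopes of the chords Δ_i = (y_(i+1) - y_i)/h_i = 5, 6.
  1·σ_0 + 4·σ_1 + 1·σ_2 = 6(Δ_1 - Δ_0) = 6
Natural end conditions: σ_0 = σ_2 = 0.
Solving: σ_0 = 0, σ_1 = 3/2, σ_2 = 0.
On [0, 1], S'(x) = b_1 + 2c_1·x + 3d_1·x² with b_1 = Δ_1 - h_1(2σ_1 + σ_2)/6 = 11/2, c_1 = σ_1/2 = 3/4, d_1 = (σ_2 - σ_1)/(6h_1) = -1/4. So S'(0) = 11/2.

5.5000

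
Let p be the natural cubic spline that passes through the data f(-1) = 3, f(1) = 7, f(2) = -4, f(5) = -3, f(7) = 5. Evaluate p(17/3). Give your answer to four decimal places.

-0.0817

Put M_i = p'' at the i-th knot. Here h = (2, 1, 3, 2) and Δ = (2, -11, 1/3, 4), so the interior equations h_(i-1)·M_(i-1) + 2(h_(i-1)+h_i)·M_i + h_i·M_(i+1) = 6(Δ_i − Δ_(i-1)) read
  2·M_0 + 6·M_1 + 1·M_2 = 6(Δ_1 - Δ_0) = -78
  1·M_1 + 8·M_2 + 3·M_3 = 6(Δ_2 - Δ_1) = 68
  3·M_2 + 10·M_3 + 2·M_4 = 6(Δ_3 - Δ_2) = 22
Natural end conditions: M_0 = M_4 = 0.
Hence M_0 = 0, M_1 = -769/52, M_2 = 279/26, M_3 = -53/52, M_4 = 0.
On [5, 7], p(x) = -3 + 365/78·(x - 5) - 53/104·(x - 5)² + 53/624·(x - 5)³.
With (x - 5) = 2/3: p(17/3) = -86/1053.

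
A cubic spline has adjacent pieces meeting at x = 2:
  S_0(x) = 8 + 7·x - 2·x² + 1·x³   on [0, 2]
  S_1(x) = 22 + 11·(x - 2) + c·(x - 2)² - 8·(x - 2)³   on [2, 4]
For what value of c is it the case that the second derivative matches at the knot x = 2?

S_0''(x) = -4 + 6·x, so S_0''(2) = 8. On the right, S_1''(2) = 2c, so c = 4.

4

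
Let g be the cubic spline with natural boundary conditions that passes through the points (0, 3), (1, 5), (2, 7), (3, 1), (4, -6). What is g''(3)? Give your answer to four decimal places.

1.8214

Let M_i = g''(x_i). Step sizes h_i = 1, 1, 1, 1; slopes of the chords Δ_i = (y_(i+1) - y_i)/h_i = 2, 2, -6, -7.
  1·M_0 + 4·M_1 + 1·M_2 = 6(Δ_1 - Δ_0) = 0
  1·M_1 + 4·M_2 + 1·M_3 = 6(Δ_2 - Δ_1) = -48
  1·M_2 + 4·M_3 + 1·M_4 = 6(Δ_3 - Δ_2) = -6
Natural end conditions: M_0 = M_4 = 0.
Solving the tridiagonal system: M_0 = 0, M_1 = 93/28, M_2 = -93/7, M_3 = 51/28, M_4 = 0.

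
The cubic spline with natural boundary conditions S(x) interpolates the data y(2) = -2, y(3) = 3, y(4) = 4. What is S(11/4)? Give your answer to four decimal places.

Let M_i = S''(x_i). Step sizes h_i = 1, 1; slopes of the chords Δ_i = (y_(i+1) - y_i)/h_i = 5, 1.
  1·M_0 + 4·M_1 + 1·M_2 = 6(Δ_1 - Δ_0) = -24
Natural end conditions: M_0 = M_2 = 0.
Hence M_0 = 0, M_1 = -6, M_2 = 0.
On [2, 3], S(x) = -2 + 6·(x - 2) + 0·(x - 2)² - 1·(x - 2)³.
With (x - 2) = 3/4: S(11/4) = 133/64.

2.0781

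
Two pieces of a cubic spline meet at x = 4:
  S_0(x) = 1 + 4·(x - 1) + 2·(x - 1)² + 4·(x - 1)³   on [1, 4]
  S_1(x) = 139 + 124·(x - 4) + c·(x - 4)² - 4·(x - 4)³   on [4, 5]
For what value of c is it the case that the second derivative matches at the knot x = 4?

S_0''(x) = 4 + 24·(x - 1), so S_0''(4) = 76. On the right, S_1''(4) = 2c, so c = 38.

38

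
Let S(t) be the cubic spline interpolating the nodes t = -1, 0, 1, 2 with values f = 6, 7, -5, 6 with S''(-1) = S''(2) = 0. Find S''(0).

Write σ_i for S''(x_i). With h_i = 1, 1, 1 and divided differences Δ_i = 1, -12, 11, the continuity of S' gives the tridiagonal system
  1·σ_0 + 4·σ_1 + 1·σ_2 = 6(Δ_1 - Δ_0) = -78
  1·σ_1 + 4·σ_2 + 1·σ_3 = 6(Δ_2 - Δ_1) = 138
Natural end conditions: σ_0 = σ_3 = 0.
Solving the tridiagonal system: σ_0 = 0, σ_1 = -30, σ_2 = 42, σ_3 = 0.

-30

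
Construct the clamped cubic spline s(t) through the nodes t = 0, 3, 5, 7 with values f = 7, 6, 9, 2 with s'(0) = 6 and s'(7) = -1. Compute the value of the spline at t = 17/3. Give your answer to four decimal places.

6.9369

Write m_i for s''(x_i). With h_i = 3, 2, 2 and divided differences Δ_i = -1/3, 3/2, -7/2, the continuity of s' gives the tridiagonal system
  3·m_0 + 10·m_1 + 2·m_2 = 6(Δ_1 - Δ_0) = 11
  2·m_1 + 8·m_2 + 2·m_3 = 6(Δ_2 - Δ_1) = -30
Clamped end conditions give two more equations: 2h_0·m_0 + h_0·m_1 = 6(Δ_0 - s'(0)) = -38 and h_2·m_2 + 2h_2·m_3 = 6(s'(7) - Δ_2) = 15.
Forward elimination and back-substitution give m_0 = -988/111, m_1 = 190/37, m_2 = -505/74, m_3 = 265/37.
On [5, 7], s(t) = 9 - 99/74·(t - 5) - 505/148·(t - 5)² + 345/296·(t - 5)³.
With (t - 5) = 2/3: s(17/3) = 770/111.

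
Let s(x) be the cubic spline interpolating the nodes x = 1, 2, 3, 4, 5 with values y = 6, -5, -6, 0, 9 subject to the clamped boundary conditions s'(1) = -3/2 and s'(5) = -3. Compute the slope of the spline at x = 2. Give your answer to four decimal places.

Let σ_i = s''(x_i). Step sizes h_i = 1, 1, 1, 1; slopes of the chords Δ_i = (y_(i+1) - y_i)/h_i = -11, -1, 6, 9.
  1·σ_0 + 4·σ_1 + 1·σ_2 = 6(Δ_1 - Δ_0) = 60
  1·σ_1 + 4·σ_2 + 1·σ_3 = 6(Δ_2 - Δ_1) = 42
  1·σ_2 + 4·σ_3 + 1·σ_4 = 6(Δ_3 - Δ_2) = 18
Clamped end conditions give two more equations: 2h_0·σ_0 + h_0·σ_1 = 6(Δ_0 - s'(1)) = -57 and h_3·σ_3 + 2h_3·σ_4 = 6(s'(5) - Δ_3) = -72.
Solving the tridiagonal system: σ_0 = -2301/56, σ_1 = 705/28, σ_2 = 3/8, σ_3 = 429/28, σ_4 = -2445/56.
On [2, 3], s'(x) = b_1 + 2c_1·(x - 2) + 3d_1·(x - 2)² with b_1 = Δ_1 - h_1(2σ_1 + σ_2)/6 = -1059/112, c_1 = σ_1/2 = 705/56, d_1 = (σ_2 - σ_1)/(6h_1) = -463/112. So s'(2) = -1059/112.

-9.4554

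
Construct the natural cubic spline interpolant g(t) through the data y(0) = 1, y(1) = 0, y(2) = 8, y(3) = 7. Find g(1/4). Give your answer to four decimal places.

0.0469

Let σ_i = g''(x_i). Step sizes h_i = 1, 1, 1; slopes of the chords Δ_i = (y_(i+1) - y_i)/h_i = -1, 8, -1.
  1·σ_0 + 4·σ_1 + 1·σ_2 = 6(Δ_1 - Δ_0) = 54
  1·σ_1 + 4·σ_2 + 1·σ_3 = 6(Δ_2 - Δ_1) = -54
Natural end conditions: σ_0 = σ_3 = 0.
Forward elimination and back-substitution give σ_0 = 0, σ_1 = 18, σ_2 = -18, σ_3 = 0.
On [0, 1], g(t) = 1 - 4·t + 0·t² + 3·t³.
With t = 1/4: g(1/4) = 3/64.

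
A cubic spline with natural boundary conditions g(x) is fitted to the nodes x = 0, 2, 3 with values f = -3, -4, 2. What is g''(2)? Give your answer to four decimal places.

Put m_i = g'' at the i-th knot. Here h = (2, 1) and Δ = (-1/2, 6), so the interior equations h_(i-1)·m_(i-1) + 2(h_(i-1)+h_i)·m_i + h_i·m_(i+1) = 6(Δ_i − Δ_(i-1)) read
  2·m_0 + 6·m_1 + 1·m_2 = 6(Δ_1 - Δ_0) = 39
Natural end conditions: m_0 = m_2 = 0.
Solving: m_0 = 0, m_1 = 13/2, m_2 = 0.

6.5000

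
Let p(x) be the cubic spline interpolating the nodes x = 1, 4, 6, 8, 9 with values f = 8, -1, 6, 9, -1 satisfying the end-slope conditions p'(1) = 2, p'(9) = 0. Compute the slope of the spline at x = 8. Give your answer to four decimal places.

Put M_i = p'' at the i-th knot. Here h = (3, 2, 2, 1) and Δ = (-3, 7/2, 3/2, -10), so the interior equations h_(i-1)·M_(i-1) + 2(h_(i-1)+h_i)·M_i + h_i·M_(i+1) = 6(Δ_i − Δ_(i-1)) read
  3·M_0 + 10·M_1 + 2·M_2 = 6(Δ_1 - Δ_0) = 39
  2·M_1 + 8·M_2 + 2·M_3 = 6(Δ_2 - Δ_1) = -12
  2·M_2 + 6·M_3 + 1·M_4 = 6(Δ_3 - Δ_2) = -69
Clamped end conditions give two more equations: 2h_0·M_0 + h_0·M_1 = 6(Δ_0 - p'(1)) = -30 and h_3·M_3 + 2h_3·M_4 = 6(p'(9) - Δ_3) = 60.
Forward elimination and back-substitution give M_0 = -423/53, M_1 = 316/53, M_2 = 88/53, M_3 = -986/53, M_4 = 2083/53.
On [8, 9], p'(x) = b_3 + 2c_3·(x - 8) + 3d_3·(x - 8)² with b_3 = Δ_3 - h_3(2M_3 + M_4)/6 = -1097/106, c_3 = M_3/2 = -493/53, d_3 = (M_4 - M_3)/(6h_3) = 1023/106. So p'(8) = -1097/106.

-10.3491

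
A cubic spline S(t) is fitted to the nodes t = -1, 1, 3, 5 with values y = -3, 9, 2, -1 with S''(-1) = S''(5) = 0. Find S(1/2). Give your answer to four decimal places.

With M_i denoting the second derivative at x_i, h_i = 2, 2, 2, and Δ_i = (y_(i+1) − y_i)/h_i = 6, -7/2, -3/2:
  2·M_0 + 8·M_1 + 2·M_2 = 6(Δ_1 - Δ_0) = -57
  2·M_1 + 8·M_2 + 2·M_3 = 6(Δ_2 - Δ_1) = 12
Natural end conditions: M_0 = M_3 = 0.
Hence M_0 = 0, M_1 = -8, M_2 = 7/2, M_3 = 0.
On [-1, 1], S(t) = -3 + 26/3·(t + 1) + 0·(t + 1)² - 2/3·(t + 1)³.
With (t + 1) = 3/2: S(1/2) = 31/4.

7.7500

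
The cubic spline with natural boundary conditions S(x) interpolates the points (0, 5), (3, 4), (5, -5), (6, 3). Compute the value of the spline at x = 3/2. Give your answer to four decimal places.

7.5134

Put M_i = S'' at the i-th knot. Here h = (3, 2, 1) and Δ = (-1/3, -9/2, 8), so the interior equations h_(i-1)·M_(i-1) + 2(h_(i-1)+h_i)·M_i + h_i·M_(i+1) = 6(Δ_i − Δ_(i-1)) read
  3·M_0 + 10·M_1 + 2·M_2 = 6(Δ_1 - Δ_0) = -25
  2·M_1 + 6·M_2 + 1·M_3 = 6(Δ_2 - Δ_1) = 75
Natural end conditions: M_0 = M_3 = 0.
Solving: M_0 = 0, M_1 = -75/14, M_2 = 100/7, M_3 = 0.
On [0, 3], S(x) = 5 + 197/84·x + 0·x² - 25/84·x³.
With x = 3/2: S(3/2) = 1683/224.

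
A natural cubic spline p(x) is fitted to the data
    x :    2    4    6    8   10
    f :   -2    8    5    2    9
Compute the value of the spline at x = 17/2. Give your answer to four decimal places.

2.9473

With σ_i denoting the second derivative at x_i, h_i = 2, 2, 2, 2, and Δ_i = (y_(i+1) − y_i)/h_i = 5, -3/2, -3/2, 7/2:
  2·σ_0 + 8·σ_1 + 2·σ_2 = 6(Δ_1 - Δ_0) = -39
  2·σ_1 + 8·σ_2 + 2·σ_3 = 6(Δ_2 - Δ_1) = 0
  2·σ_2 + 8·σ_3 + 2·σ_4 = 6(Δ_3 - Δ_2) = 30
Natural end conditions: σ_0 = σ_4 = 0.
Forward elimination and back-substitution give σ_0 = 0, σ_1 = -555/112, σ_2 = 9/28, σ_3 = 411/112, σ_4 = 0.
On [8, 10], p(x) = 2 + 59/56·(x - 8) + 411/224·(x - 8)² - 137/448·(x - 8)³.
With (x - 8) = 1/2: p(17/2) = 1509/512.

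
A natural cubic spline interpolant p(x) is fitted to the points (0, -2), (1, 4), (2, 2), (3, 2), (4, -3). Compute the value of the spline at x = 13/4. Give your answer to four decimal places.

With m_i denoting the second derivative at x_i, h_i = 1, 1, 1, 1, and Δ_i = (y_(i+1) − y_i)/h_i = 6, -2, 0, -5:
  1·m_0 + 4·m_1 + 1·m_2 = 6(Δ_1 - Δ_0) = -48
  1·m_1 + 4·m_2 + 1·m_3 = 6(Δ_2 - Δ_1) = 12
  1·m_2 + 4·m_3 + 1·m_4 = 6(Δ_3 - Δ_2) = -30
Natural end conditions: m_0 = m_4 = 0.
Solving: m_0 = 0, m_1 = -57/4, m_2 = 9, m_3 = -39/4, m_4 = 0.
On [3, 4], p(x) = 2 - 7/4·(x - 3) - 39/8·(x - 3)² + 13/8·(x - 3)³.
With (x - 3) = 1/4: p(13/4) = 657/512.

1.2832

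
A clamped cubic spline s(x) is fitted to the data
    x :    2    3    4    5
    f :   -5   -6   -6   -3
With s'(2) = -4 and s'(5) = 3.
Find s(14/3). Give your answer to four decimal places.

Write M_i for s''(x_i). With h_i = 1, 1, 1 and divided differences Δ_i = -1, 0, 3, the continuity of s' gives the tridiagonal system
  1·M_0 + 4·M_1 + 1·M_2 = 6(Δ_1 - Δ_0) = 6
  1·M_1 + 4·M_2 + 1·M_3 = 6(Δ_2 - Δ_1) = 18
Clamped end conditions give two more equations: 2h_0·M_0 + h_0·M_1 = 6(Δ_0 - s'(2)) = 18 and h_2·M_2 + 2h_2·M_3 = 6(s'(5) - Δ_2) = 0.
Solving: M_0 = 154/15, M_1 = -38/15, M_2 = 88/15, M_3 = -44/15.
On [4, 5], s(x) = -6 + 23/15·(x - 4) + 44/15·(x - 4)² - 22/15·(x - 4)³.
With (x - 4) = 2/3: s(14/3) = -1664/405.

-4.1086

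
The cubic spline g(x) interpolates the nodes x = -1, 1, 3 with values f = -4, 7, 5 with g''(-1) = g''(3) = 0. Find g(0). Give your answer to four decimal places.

Put σ_i = g'' at the i-th knot. Here h = (2, 2) and Δ = (11/2, -1), so the interior equations h_(i-1)·σ_(i-1) + 2(h_(i-1)+h_i)·σ_i + h_i·σ_(i+1) = 6(Δ_i − Δ_(i-1)) read
  2·σ_0 + 8·σ_1 + 2·σ_2 = 6(Δ_1 - Δ_0) = -39
Natural end conditions: σ_0 = σ_2 = 0.
Solving: σ_0 = 0, σ_1 = -39/8, σ_2 = 0.
On [-1, 1], g(x) = -4 + 57/8·(x + 1) + 0·(x + 1)² - 13/32·(x + 1)³.
With (x + 1) = 1: g(0) = 87/32.

2.7188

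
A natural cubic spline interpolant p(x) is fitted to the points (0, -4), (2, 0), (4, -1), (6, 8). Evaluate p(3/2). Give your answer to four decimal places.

-0.3438

Write m_i for p''(x_i). With h_i = 2, 2, 2 and divided differences Δ_i = 2, -1/2, 9/2, the continuity of p' gives the tridiagonal system
  2·m_0 + 8·m_1 + 2·m_2 = 6(Δ_1 - Δ_0) = -15
  2·m_1 + 8·m_2 + 2·m_3 = 6(Δ_2 - Δ_1) = 30
Natural end conditions: m_0 = m_3 = 0.
Forward elimination and back-substitution give m_0 = 0, m_1 = -3, m_2 = 9/2, m_3 = 0.
On [0, 2], p(x) = -4 + 3·x + 0·x² - 1/4·x³.
With x = 3/2: p(3/2) = -11/32.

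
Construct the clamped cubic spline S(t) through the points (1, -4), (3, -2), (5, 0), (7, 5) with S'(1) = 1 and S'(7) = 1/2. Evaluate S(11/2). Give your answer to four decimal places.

1.3906

Write σ_i for S''(x_i). With h_i = 2, 2, 2 and divided differences Δ_i = 1, 1, 5/2, the continuity of S' gives the tridiagonal system
  2·σ_0 + 8·σ_1 + 2·σ_2 = 6(Δ_1 - Δ_0) = 0
  2·σ_1 + 8·σ_2 + 2·σ_3 = 6(Δ_2 - Δ_1) = 9
Clamped end conditions give two more equations: 2h_0·σ_0 + h_0·σ_1 = 6(Δ_0 - S'(1)) = 0 and h_2·σ_2 + 2h_2·σ_3 = 6(S'(7) - Δ_2) = -12.
Solving the tridiagonal system: σ_0 = 1/3, σ_1 = -2/3, σ_2 = 7/3, σ_3 = -25/6.
On [5, 7], S(t) = 0 + 7/3·(t - 5) + 7/6·(t - 5)² - 13/24·(t - 5)³.
With (t - 5) = 1/2: S(11/2) = 89/64.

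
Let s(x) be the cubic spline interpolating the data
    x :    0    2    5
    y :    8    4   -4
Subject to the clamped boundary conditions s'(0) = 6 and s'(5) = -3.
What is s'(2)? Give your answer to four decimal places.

-4.6000

With m_i denoting the second derivative at x_i, h_i = 2, 3, and Δ_i = (y_(i+1) − y_i)/h_i = -2, -8/3:
  2·m_0 + 10·m_1 + 3·m_2 = 6(Δ_1 - Δ_0) = -4
Clamped end conditions give two more equations: 2h_0·m_0 + h_0·m_1 = 6(Δ_0 - s'(0)) = -48 and h_1·m_1 + 2h_1·m_2 = 6(s'(5) - Δ_1) = -2.
Solving the tridiagonal system: m_0 = -67/5, m_1 = 14/5, m_2 = -26/15.
On [2, 5], s'(x) = b_1 + 2c_1·(x - 2) + 3d_1·(x - 2)² with b_1 = Δ_1 - h_1(2m_1 + m_2)/6 = -23/5, c_1 = m_1/2 = 7/5, d_1 = (m_2 - m_1)/(6h_1) = -34/135. So s'(2) = -23/5.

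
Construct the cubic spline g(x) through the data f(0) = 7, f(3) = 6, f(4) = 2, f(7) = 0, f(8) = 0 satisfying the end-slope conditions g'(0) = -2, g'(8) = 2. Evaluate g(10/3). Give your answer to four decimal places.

4.7733

Write σ_i for g''(x_i). With h_i = 3, 1, 3, 1 and divided differences Δ_i = -1/3, -4, -2/3, 0, the continuity of g' gives the tridiagonal system
  3·σ_0 + 8·σ_1 + 1·σ_2 = 6(Δ_1 - Δ_0) = -22
  1·σ_1 + 8·σ_2 + 3·σ_3 = 6(Δ_2 - Δ_1) = 20
  3·σ_2 + 8·σ_3 + 1·σ_4 = 6(Δ_3 - Δ_2) = 4
Clamped end conditions give two more equations: 2h_0·σ_0 + h_0·σ_1 = 6(Δ_0 - g'(0)) = 10 and h_3·σ_3 + 2h_3·σ_4 = 6(g'(8) - Δ_3) = 12.
Solving the tridiagonal system: σ_0 = 871/216, σ_1 = -511/108, σ_2 = 811/216, σ_3 = -191/108, σ_4 = 1487/216.
On [3, 4], g(x) = 6 - 439/144·(x - 3) - 511/216·(x - 3)² + 611/432·(x - 3)³.
With (x - 3) = 1/3: g(10/3) = 13919/2916.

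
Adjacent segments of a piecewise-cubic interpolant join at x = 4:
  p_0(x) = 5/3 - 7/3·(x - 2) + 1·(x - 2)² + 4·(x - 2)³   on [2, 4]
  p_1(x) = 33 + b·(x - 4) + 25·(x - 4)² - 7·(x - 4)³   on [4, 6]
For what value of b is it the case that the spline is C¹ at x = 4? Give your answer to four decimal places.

p_0'(x) = -7/3 + 2·(x - 2) + 12·(x - 2)², so p_0'(4) = 149/3. On the right, p_1'(4) = b, so b = 149/3.

49.6667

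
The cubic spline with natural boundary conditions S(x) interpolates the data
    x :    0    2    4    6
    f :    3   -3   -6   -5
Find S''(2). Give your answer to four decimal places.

0.8000

With σ_i denoting the second derivative at x_i, h_i = 2, 2, 2, and Δ_i = (y_(i+1) − y_i)/h_i = -3, -3/2, 1/2:
  2·σ_0 + 8·σ_1 + 2·σ_2 = 6(Δ_1 - Δ_0) = 9
  2·σ_1 + 8·σ_2 + 2·σ_3 = 6(Δ_2 - Δ_1) = 12
Natural end conditions: σ_0 = σ_3 = 0.
Solving the tridiagonal system: σ_0 = 0, σ_1 = 4/5, σ_2 = 13/10, σ_3 = 0.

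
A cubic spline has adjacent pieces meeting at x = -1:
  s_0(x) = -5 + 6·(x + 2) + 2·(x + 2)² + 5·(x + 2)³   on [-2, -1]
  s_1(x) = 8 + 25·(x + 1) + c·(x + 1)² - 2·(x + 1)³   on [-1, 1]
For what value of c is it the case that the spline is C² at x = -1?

s_0''(x) = 4 + 30·(x + 2), so s_0''(-1) = 34. On the right, s_1''(-1) = 2c, so c = 17.

17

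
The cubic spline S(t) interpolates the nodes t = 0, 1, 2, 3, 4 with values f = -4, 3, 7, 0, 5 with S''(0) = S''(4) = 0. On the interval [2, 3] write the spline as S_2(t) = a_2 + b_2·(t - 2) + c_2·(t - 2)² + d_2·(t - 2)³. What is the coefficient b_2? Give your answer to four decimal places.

Let m_i = S''(x_i). Step sizes h_i = 1, 1, 1, 1; slopes of the chords Δ_i = (y_(i+1) - y_i)/h_i = 7, 4, -7, 5.
  1·m_0 + 4·m_1 + 1·m_2 = 6(Δ_1 - Δ_0) = -18
  1·m_1 + 4·m_2 + 1·m_3 = 6(Δ_2 - Δ_1) = -66
  1·m_2 + 4·m_3 + 1·m_4 = 6(Δ_3 - Δ_2) = 72
Natural end conditions: m_0 = m_4 = 0.
Solving: m_0 = 0, m_1 = 33/28, m_2 = -159/7, m_3 = 663/28, m_4 = 0.
On [2, 3], with S_2(t) = a_2 + b_2·(t - 2) + c_2·(t - 2)² + d_2·(t - 2)³: c_2 = m_2/2 = -159/14, d_2 = (m_3 - m_2)/(6h_2) = 433/56, b_2 = Δ_2 - h_2(2m_2 + m_3)/6 = -27/8.

-3.3750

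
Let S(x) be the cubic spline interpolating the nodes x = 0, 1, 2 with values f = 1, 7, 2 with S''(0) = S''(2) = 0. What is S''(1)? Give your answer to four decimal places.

Put σ_i = S'' at the i-th knot. Here h = (1, 1) and Δ = (6, -5), so the interior equations h_(i-1)·σ_(i-1) + 2(h_(i-1)+h_i)·σ_i + h_i·σ_(i+1) = 6(Δ_i − Δ_(i-1)) read
  1·σ_0 + 4·σ_1 + 1·σ_2 = 6(Δ_1 - Δ_0) = -66
Natural end conditions: σ_0 = σ_2 = 0.
Solving: σ_0 = 0, σ_1 = -33/2, σ_2 = 0.

-16.5000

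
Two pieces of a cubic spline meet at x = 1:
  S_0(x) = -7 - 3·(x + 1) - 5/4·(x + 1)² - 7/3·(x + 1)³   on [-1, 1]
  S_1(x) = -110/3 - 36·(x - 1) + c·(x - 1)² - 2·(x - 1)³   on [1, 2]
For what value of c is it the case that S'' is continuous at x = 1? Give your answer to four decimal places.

-15.2500

S_0''(x) = -5/2 - 14·(x + 1), so S_0''(1) = -61/2. On the right, S_1''(1) = 2c, so c = -61/4.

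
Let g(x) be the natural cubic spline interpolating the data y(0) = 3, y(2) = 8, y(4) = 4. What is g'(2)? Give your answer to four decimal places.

0.2500

Put m_i = g'' at the i-th knot. Here h = (2, 2) and Δ = (5/2, -2), so the interior equations h_(i-1)·m_(i-1) + 2(h_(i-1)+h_i)·m_i + h_i·m_(i+1) = 6(Δ_i − Δ_(i-1)) read
  2·m_0 + 8·m_1 + 2·m_2 = 6(Δ_1 - Δ_0) = -27
Natural end conditions: m_0 = m_2 = 0.
Forward elimination and back-substitution give m_0 = 0, m_1 = -27/8, m_2 = 0.
On [2, 4], g'(x) = b_1 + 2c_1·(x - 2) + 3d_1·(x - 2)² with b_1 = Δ_1 - h_1(2m_1 + m_2)/6 = 1/4, c_1 = m_1/2 = -27/16, d_1 = (m_2 - m_1)/(6h_1) = 9/32. So g'(2) = 1/4.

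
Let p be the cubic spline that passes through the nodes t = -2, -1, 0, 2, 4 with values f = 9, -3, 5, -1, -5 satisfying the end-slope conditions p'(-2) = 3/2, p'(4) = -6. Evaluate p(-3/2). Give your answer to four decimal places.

3.8951

Let m_i = p''(x_i). Step sizes h_i = 1, 1, 2, 2; slopes of the chords Δ_i = (y_(i+1) - y_i)/h_i = -12, 8, -3, -2.
  1·m_0 + 4·m_1 + 1·m_2 = 6(Δ_1 - Δ_0) = 120
  1·m_1 + 6·m_2 + 2·m_3 = 6(Δ_2 - Δ_1) = -66
  2·m_2 + 8·m_3 + 2·m_4 = 6(Δ_3 - Δ_2) = 6
Clamped end conditions give two more equations: 2h_0·m_0 + h_0·m_1 = 6(Δ_0 - p'(-2)) = -81 and h_3·m_3 + 2h_3·m_4 = 6(p'(4) - Δ_3) = -24.
Solving: m_0 = -1867/28, m_1 = 733/14, m_2 = -91/4, m_3 = 127/14, m_4 = -295/28.
On [-2, -1], p(t) = 9 + 3/2·(t + 2) - 1867/56·(t + 2)² + 1111/56·(t + 2)³.
With (t + 2) = 1/2: p(-3/2) = 1745/448.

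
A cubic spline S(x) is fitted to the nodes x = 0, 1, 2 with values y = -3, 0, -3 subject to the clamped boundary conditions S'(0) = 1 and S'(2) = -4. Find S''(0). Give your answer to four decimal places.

12.5000

With σ_i denoting the second derivative at x_i, h_i = 1, 1, and Δ_i = (y_(i+1) − y_i)/h_i = 3, -3:
  1·σ_0 + 4·σ_1 + 1·σ_2 = 6(Δ_1 - Δ_0) = -36
Clamped end conditions give two more equations: 2h_0·σ_0 + h_0·σ_1 = 6(Δ_0 - S'(0)) = 12 and h_1·σ_1 + 2h_1·σ_2 = 6(S'(2) - Δ_1) = -6.
Solving: σ_0 = 25/2, σ_1 = -13, σ_2 = 7/2.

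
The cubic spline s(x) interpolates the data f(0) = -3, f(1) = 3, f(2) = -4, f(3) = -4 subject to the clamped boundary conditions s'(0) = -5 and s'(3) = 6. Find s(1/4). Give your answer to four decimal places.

-2.8750

With M_i denoting the second derivative at x_i, h_i = 1, 1, 1, and Δ_i = (y_(i+1) − y_i)/h_i = 6, -7, 0:
  1·M_0 + 4·M_1 + 1·M_2 = 6(Δ_1 - Δ_0) = -78
  1·M_1 + 4·M_2 + 1·M_3 = 6(Δ_2 - Δ_1) = 42
Clamped end conditions give two more equations: 2h_0·M_0 + h_0·M_1 = 6(Δ_0 - s'(0)) = 66 and h_2·M_2 + 2h_2·M_3 = 6(s'(3) - Δ_2) = 36.
Solving the tridiagonal system: M_0 = 154/3, M_1 = -110/3, M_2 = 52/3, M_3 = 28/3.
On [0, 1], s(x) = -3 - 5·x + 77/3·x² - 44/3·x³.
With x = 1/4: s(1/4) = -23/8.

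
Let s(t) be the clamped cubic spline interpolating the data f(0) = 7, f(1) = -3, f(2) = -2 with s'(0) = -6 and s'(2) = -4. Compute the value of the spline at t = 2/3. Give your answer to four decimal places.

Let M_i = s''(x_i). Step sizes h_i = 1, 1; slopes of the chords Δ_i = (y_(i+1) - y_i)/h_i = -10, 1.
  1·M_0 + 4·M_1 + 1·M_2 = 6(Δ_1 - Δ_0) = 66
Clamped end conditions give two more equations: 2h_0·M_0 + h_0·M_1 = 6(Δ_0 - s'(0)) = -24 and h_1·M_1 + 2h_1·M_2 = 6(s'(2) - Δ_1) = -30.
Solving the tridiagonal system: M_0 = -55/2, M_1 = 31, M_2 = -61/2.
On [0, 1], s(t) = 7 - 6·t - 55/4·t² + 39/4·t³.
With t = 2/3: s(2/3) = -2/9.

-0.2222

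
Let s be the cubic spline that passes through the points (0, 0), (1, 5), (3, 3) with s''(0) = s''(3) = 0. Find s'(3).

With M_i denoting the second derivative at x_i, h_i = 1, 2, and Δ_i = (y_(i+1) − y_i)/h_i = 5, -1:
  1·M_0 + 6·M_1 + 2·M_2 = 6(Δ_1 - Δ_0) = -36
Natural end conditions: M_0 = M_2 = 0.
Solving: M_0 = 0, M_1 = -6, M_2 = 0.
On [1, 3], s'(t) = b_1 + 2c_1·(t - 1) + 3d_1·(t - 1)² with b_1 = Δ_1 - h_1(2M_1 + M_2)/6 = 3, c_1 = M_1/2 = -3, d_1 = (M_2 - M_1)/(6h_1) = 1/2. So s'(3) = -3.

-3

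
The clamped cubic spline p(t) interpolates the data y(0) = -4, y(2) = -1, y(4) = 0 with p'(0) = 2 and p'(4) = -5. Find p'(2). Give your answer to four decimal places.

With m_i denoting the second derivative at x_i, h_i = 2, 2, and Δ_i = (y_(i+1) − y_i)/h_i = 3/2, 1/2:
  2·m_0 + 8·m_1 + 2·m_2 = 6(Δ_1 - Δ_0) = -6
Clamped end conditions give two more equations: 2h_0·m_0 + h_0·m_1 = 6(Δ_0 - p'(0)) = -3 and h_1·m_1 + 2h_1·m_2 = 6(p'(4) - Δ_1) = -33.
Solving: m_0 = -7/4, m_1 = 2, m_2 = -37/4.
On [2, 4], p'(t) = b_1 + 2c_1·(t - 2) + 3d_1·(t - 2)² with b_1 = Δ_1 - h_1(2m_1 + m_2)/6 = 9/4, c_1 = m_1/2 = 1, d_1 = (m_2 - m_1)/(6h_1) = -15/16. So p'(2) = 9/4.

2.2500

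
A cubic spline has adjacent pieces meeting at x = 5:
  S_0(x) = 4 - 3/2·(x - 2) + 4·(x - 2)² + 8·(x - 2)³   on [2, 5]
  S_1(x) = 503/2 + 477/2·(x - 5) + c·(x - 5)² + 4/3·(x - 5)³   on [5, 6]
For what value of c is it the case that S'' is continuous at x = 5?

S_0''(x) = 8 + 48·(x - 2), so S_0''(5) = 152. On the right, S_1''(5) = 2c, so c = 76.

76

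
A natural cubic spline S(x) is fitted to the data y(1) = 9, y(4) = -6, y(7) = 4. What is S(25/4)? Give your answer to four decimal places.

Let σ_i = S''(x_i). Step sizes h_i = 3, 3; slopes of the chords Δ_i = (y_(i+1) - y_i)/h_i = -5, 10/3.
  3·σ_0 + 12·σ_1 + 3·σ_2 = 6(Δ_1 - Δ_0) = 50
Natural end conditions: σ_0 = σ_2 = 0.
Forward elimination and back-substitution give σ_0 = 0, σ_1 = 25/6, σ_2 = 0.
On [4, 7], S(x) = -6 - 5/6·(x - 4) + 25/12·(x - 4)² - 25/108·(x - 4)³.
With (x - 4) = 9/4: S(25/4) = 9/256.

0.0352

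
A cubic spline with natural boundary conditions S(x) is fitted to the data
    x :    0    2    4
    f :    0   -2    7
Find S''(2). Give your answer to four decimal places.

4.1250

Let M_i = S''(x_i). Step sizes h_i = 2, 2; slopes of the chords Δ_i = (y_(i+1) - y_i)/h_i = -1, 9/2.
  2·M_0 + 8·M_1 + 2·M_2 = 6(Δ_1 - Δ_0) = 33
Natural end conditions: M_0 = M_2 = 0.
Solving: M_0 = 0, M_1 = 33/8, M_2 = 0.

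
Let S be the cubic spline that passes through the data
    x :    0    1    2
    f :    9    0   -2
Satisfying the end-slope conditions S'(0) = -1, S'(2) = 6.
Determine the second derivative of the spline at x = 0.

-31

Let M_i = S''(x_i). Step sizes h_i = 1, 1; slopes of the chords Δ_i = (y_(i+1) - y_i)/h_i = -9, -2.
  1·M_0 + 4·M_1 + 1·M_2 = 6(Δ_1 - Δ_0) = 42
Clamped end conditions give two more equations: 2h_0·M_0 + h_0·M_1 = 6(Δ_0 - S'(0)) = -48 and h_1·M_1 + 2h_1·M_2 = 6(S'(2) - Δ_1) = 48.
Forward elimination and back-substitution give M_0 = -31, M_1 = 14, M_2 = 17.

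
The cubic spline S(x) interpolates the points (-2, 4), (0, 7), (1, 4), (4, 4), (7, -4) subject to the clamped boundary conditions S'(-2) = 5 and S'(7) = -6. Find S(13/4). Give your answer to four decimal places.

3.5820

With M_i denoting the second derivative at x_i, h_i = 2, 1, 3, 3, and Δ_i = (y_(i+1) − y_i)/h_i = 3/2, -3, 0, -8/3:
  2·M_0 + 6·M_1 + 1·M_2 = 6(Δ_1 - Δ_0) = -27
  1·M_1 + 8·M_2 + 3·M_3 = 6(Δ_2 - Δ_1) = 18
  3·M_2 + 12·M_3 + 3·M_4 = 6(Δ_3 - Δ_2) = -16
Clamped end conditions give two more equations: 2h_0·M_0 + h_0·M_1 = 6(Δ_0 - S'(-2)) = -21 and h_3·M_3 + 2h_3·M_4 = 6(S'(7) - Δ_3) = -20.
Hence M_0 = -353/108, M_1 = -107/27, M_2 = 179/54, M_3 = -41/27, M_4 = -139/54.
On [1, 4], S(x) = 4 - 23/9·(x - 1) + 179/108·(x - 1)² - 29/108·(x - 1)³.
With (x - 1) = 9/4: S(13/4) = 917/256.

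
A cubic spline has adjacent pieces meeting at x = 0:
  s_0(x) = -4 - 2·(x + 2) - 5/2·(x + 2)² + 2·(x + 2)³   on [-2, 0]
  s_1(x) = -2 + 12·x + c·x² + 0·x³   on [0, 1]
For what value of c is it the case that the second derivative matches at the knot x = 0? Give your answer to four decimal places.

9.5000

s_0''(x) = -5 + 12·(x + 2), so s_0''(0) = 19. On the right, s_1''(0) = 2c, so c = 19/2.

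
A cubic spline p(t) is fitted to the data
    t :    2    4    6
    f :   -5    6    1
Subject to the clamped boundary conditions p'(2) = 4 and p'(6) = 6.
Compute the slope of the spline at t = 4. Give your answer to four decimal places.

Write M_i for p''(x_i). With h_i = 2, 2 and divided differences Δ_i = 11/2, -5/2, the continuity of p' gives the tridiagonal system
  2·M_0 + 8·M_1 + 2·M_2 = 6(Δ_1 - Δ_0) = -48
Clamped end conditions give two more equations: 2h_0·M_0 + h_0·M_1 = 6(Δ_0 - p'(2)) = 9 and h_1·M_1 + 2h_1·M_2 = 6(p'(6) - Δ_1) = 51.
Solving the tridiagonal system: M_0 = 35/4, M_1 = -13, M_2 = 77/4.
On [4, 6], p'(t) = b_1 + 2c_1·(t - 4) + 3d_1·(t - 4)² with b_1 = Δ_1 - h_1(2M_1 + M_2)/6 = -1/4, c_1 = M_1/2 = -13/2, d_1 = (M_2 - M_1)/(6h_1) = 43/16. So p'(4) = -1/4.

-0.2500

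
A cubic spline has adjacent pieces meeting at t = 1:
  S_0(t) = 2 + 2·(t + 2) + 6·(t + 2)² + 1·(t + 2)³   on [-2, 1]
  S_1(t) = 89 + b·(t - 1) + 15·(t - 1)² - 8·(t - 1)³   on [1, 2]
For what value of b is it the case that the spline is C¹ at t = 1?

S_0'(t) = 2 + 12·(t + 2) + 3·(t + 2)², so S_0'(1) = 65. On the right, S_1'(1) = b, so b = 65.

65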